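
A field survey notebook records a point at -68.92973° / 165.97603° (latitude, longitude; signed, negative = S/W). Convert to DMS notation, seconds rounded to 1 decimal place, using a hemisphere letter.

Latitude is negative → S; |value| = 68.929730
φ: whole degrees 68; 55.78380′ → 55′ and 47.028″
Lon: 0.976030 × 60 = 58.56180′ → 58′, remainder × 60 = 33.708″

68°55′47.0″ S, 165°58′33.7″ E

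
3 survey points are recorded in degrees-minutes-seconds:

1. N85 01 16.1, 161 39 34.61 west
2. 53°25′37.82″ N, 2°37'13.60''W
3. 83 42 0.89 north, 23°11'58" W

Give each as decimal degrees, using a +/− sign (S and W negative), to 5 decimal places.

1. 85.02114, -161.65961
2. 53.42717, -2.62044
3. 83.70025, -23.19944

Point 1:
  Latitude: 85° + 1/60 + 16.1/3600 = 85 + 0.016667 + 0.004472 = 85.021139
  N → positive
  Longitude: 161 + 39/60 + 34.61/3600 = 161.659614
  hemisphere W, so the sign is −
Point 2:
  φ: 53 + 25/60 + 37.82/3600 = 53.427172
  N ⇒ keep positive
  Lon: 37′ + 13.6″ = 37.22667′; 2 + 37.22667/60 = 2.620444
  W ⇒ negate
Point 3:
  φ: 83 + 42/60 + 0.89/3600 = 83.700247
  N ⇒ keep positive
  Lon: 23° + 11/60 + 58/3600 = 23 + 0.183333 + 0.016111 = 23.199444
  W → negative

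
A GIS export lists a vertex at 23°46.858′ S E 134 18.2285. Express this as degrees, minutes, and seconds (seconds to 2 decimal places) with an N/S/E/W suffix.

23°46′51.48″ S, 134°18′13.71″ E

Latitude: fractional minutes 0.85800 × 60 = 51.4800″
λ: 18.22850′ → 18′ and 0.22850 × 60 = 13.7100″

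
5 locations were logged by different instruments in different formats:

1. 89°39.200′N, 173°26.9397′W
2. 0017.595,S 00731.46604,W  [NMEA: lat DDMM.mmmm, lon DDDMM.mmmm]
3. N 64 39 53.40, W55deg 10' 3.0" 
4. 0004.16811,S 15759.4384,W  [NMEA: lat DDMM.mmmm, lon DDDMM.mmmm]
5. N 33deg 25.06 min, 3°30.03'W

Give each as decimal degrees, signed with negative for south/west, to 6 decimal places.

1. 89.653333, -173.448995
2. -0.293250, -7.524434
3. 64.664833, -55.167500
4. -0.069469, -157.990640
5. 33.417667, -3.500500

Point 1:
  Latitude: 89 + 39.2/60 = 89.6533333
  N ⇒ keep positive
  Longitude: 173 + 26.9397/60 = 173.4489950
  W ⇒ negate
Point 2:
  Lat: split at 2 digits → 00° and 17.595′; 0 + 17.595/60 = 0.2932500
  S → negative
  Longitude: degrees = first 3 digits = 7, minutes = 31.46604; 7 + 31.46604/60 = 7.5244340
  W → negative
Point 3:
  Lat: 39′ + 53.4″ = 39.89000′; 64 + 39.89000/60 = 64.6648333
  N → positive
  Longitude: 10′ + 3″ = 10.05000′; 55 + 10.05000/60 = 55.1675000
  W → negative
Point 4:
  Lat: degrees = first 2 digits = 0, minutes = 4.16811; 0 + 4.16811/60 = 0.0694685
  hemisphere S, so the sign is −
  Lon: degrees = first 3 digits = 157, minutes = 59.4384; 157 + 59.4384/60 = 157.9906400
  W ⇒ negate
Point 5:
  φ: 25.06′ = 0.417667°; total 33.4176667
  N → positive
  Longitude: 30.03′ = 0.500500°; total 3.5005000
  hemisphere W, so the sign is −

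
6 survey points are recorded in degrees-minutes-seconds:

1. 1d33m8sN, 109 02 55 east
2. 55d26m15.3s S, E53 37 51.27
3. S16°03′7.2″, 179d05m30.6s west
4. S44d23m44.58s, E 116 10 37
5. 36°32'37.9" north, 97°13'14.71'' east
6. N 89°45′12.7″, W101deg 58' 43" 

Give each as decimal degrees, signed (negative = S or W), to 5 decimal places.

1. 1.55222, 109.04861
2. -55.43758, 53.63091
3. -16.05200, -179.09183
4. -44.39572, 116.17694
5. 36.54386, 97.22075
6. 89.75353, -101.97861

Point 1:
  Latitude: 33′ + 8″ = 33.13333′; 1 + 33.13333/60 = 1.552222
  N → positive
  Longitude: 109° + 2/60 + 55/3600 = 109 + 0.033333 + 0.015278 = 109.048611
  E ⇒ keep positive
Point 2:
  Lat: 55 + 26/60 + 15.3/3600 = 55.437583
  S → negative
  Longitude: 37′ + 51.27″ = 37.85450′; 53 + 37.85450/60 = 53.630908
  E → positive
Point 3:
  Latitude: 16° + 3/60 + 7.2/3600 = 16 + 0.050000 + 0.002000 = 16.052000
  hemisphere S, so the sign is −
  λ: 179 + 5/60 + 30.6/3600 = 179.091833
  W → negative
Point 4:
  φ: 23′ + 44.58″ = 23.74300′; 44 + 23.74300/60 = 44.395717
  S → negative
  λ: 116 + 10/60 + 37/3600 = 116.176944
  E → positive
Point 5:
  Latitude: 36° + 32/60 + 37.9/3600 = 36 + 0.533333 + 0.010528 = 36.543861
  N → positive
  Longitude: 97 + 13/60 + 14.71/3600 = 97.220753
  E → positive
Point 6:
  φ: 45′ + 12.7″ = 45.21167′; 89 + 45.21167/60 = 89.753528
  N ⇒ keep positive
  Lon: 101° + 58/60 + 43/3600 = 101 + 0.966667 + 0.011944 = 101.978611
  W → negative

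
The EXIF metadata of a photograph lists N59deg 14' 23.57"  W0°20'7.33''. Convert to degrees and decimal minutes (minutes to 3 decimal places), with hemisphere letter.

φ: 14 + 23.57/60 = 14.39283′
Lon: seconds/60 = 0.12217; minutes = 20 + 0.12217 = 20.12217

59° 14.393′ N, 0° 20.122′ W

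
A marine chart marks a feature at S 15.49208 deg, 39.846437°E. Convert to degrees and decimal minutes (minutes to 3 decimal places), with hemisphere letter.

15° 29.525′ S, 39° 50.786′ E

φ: minutes = (15.492080 − 15) × 60 = 29.52480
Longitude: fractional part 0.846437 → 50.78622 minutes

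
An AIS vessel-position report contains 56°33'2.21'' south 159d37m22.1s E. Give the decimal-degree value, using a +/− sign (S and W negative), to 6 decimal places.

φ: 33′ + 2.21″ = 33.03683′; 56 + 33.03683/60 = 56.5506139
S → negative
Lon: 37′ + 22.1″ = 37.36833′; 159 + 37.36833/60 = 159.6228056
E ⇒ keep positive

-56.550614, 159.622806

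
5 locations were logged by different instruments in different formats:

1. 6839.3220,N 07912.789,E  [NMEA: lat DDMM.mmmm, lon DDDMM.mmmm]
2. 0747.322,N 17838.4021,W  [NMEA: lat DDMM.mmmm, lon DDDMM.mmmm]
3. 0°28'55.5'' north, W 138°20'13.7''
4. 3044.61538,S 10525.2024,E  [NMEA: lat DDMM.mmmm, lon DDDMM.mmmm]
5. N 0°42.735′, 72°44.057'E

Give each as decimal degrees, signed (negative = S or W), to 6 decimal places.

Point 1:
  φ: degrees = first 2 digits = 68, minutes = 39.322; 68 + 39.322/60 = 68.6553667
  N → positive
  λ: split at 3 digits → 079° and 12.789′; 79 + 12.789/60 = 79.2131500
  E → positive
Point 2:
  φ: split at 2 digits → 07° and 47.322′; 7 + 47.322/60 = 7.7887000
  N ⇒ keep positive
  λ: split at 3 digits → 178° and 38.4021′; 178 + 38.4021/60 = 178.6400350
  W → negative
Point 3:
  Latitude: 0 + 28/60 + 55.5/3600 = 0.4820833
  N ⇒ keep positive
  λ: 20′ + 13.7″ = 20.22833′; 138 + 20.22833/60 = 138.3371389
  hemisphere W, so the sign is −
Point 4:
  φ: degrees = first 2 digits = 30, minutes = 44.61538; 30 + 44.61538/60 = 30.7435897
  S → negative
  λ: degrees = first 3 digits = 105, minutes = 25.2024; 105 + 25.2024/60 = 105.4200400
  E ⇒ keep positive
Point 5:
  φ: 0 + 42.735/60 = 0.7122500
  N → positive
  Longitude: 72 + 44.057/60 = 72.7342833
  E ⇒ keep positive

1. 68.655367, 79.213150
2. 7.788700, -178.640035
3. 0.482083, -138.337139
4. -30.743590, 105.420040
5. 0.712250, 72.734283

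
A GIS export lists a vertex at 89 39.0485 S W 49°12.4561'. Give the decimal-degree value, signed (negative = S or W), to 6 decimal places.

-89.650808, -49.207602

φ: 39.0485′ = 0.650808°; total 89.6508083
hemisphere S, so the sign is −
Longitude: 12.4561′ = 0.207602°; total 49.2076017
W ⇒ negate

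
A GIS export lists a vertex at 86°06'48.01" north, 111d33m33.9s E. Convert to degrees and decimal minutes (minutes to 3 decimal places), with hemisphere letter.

Latitude: 6 + 48.01/60 = 6.80017′
Longitude: seconds/60 = 0.56500; minutes = 33 + 0.56500 = 33.56500

86° 6.800′ N, 111° 33.565′ E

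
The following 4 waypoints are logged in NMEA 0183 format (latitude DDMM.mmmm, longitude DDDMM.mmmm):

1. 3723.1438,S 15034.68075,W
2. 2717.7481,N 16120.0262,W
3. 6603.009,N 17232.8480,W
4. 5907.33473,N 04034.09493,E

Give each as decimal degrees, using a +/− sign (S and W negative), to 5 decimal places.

1. -37.38573, -150.57801
2. 27.29580, -161.33377
3. 66.05015, -172.54747
4. 59.12225, 40.56825

Point 1:
  φ: degrees = first 2 digits = 37, minutes = 23.1438; 37 + 23.1438/60 = 37.385730
  hemisphere S, so the sign is −
  λ: split at 3 digits → 150° and 34.68075′; 150 + 34.68075/60 = 150.578013
  W → negative
Point 2:
  φ: degrees = first 2 digits = 27, minutes = 17.7481; 27 + 17.7481/60 = 27.295802
  N → positive
  Lon: split at 3 digits → 161° and 20.0262′; 161 + 20.0262/60 = 161.333770
  W ⇒ negate
Point 3:
  Lat: split at 2 digits → 66° and 3.009′; 66 + 3.009/60 = 66.050150
  N ⇒ keep positive
  λ: split at 3 digits → 172° and 32.848′; 172 + 32.848/60 = 172.547467
  W ⇒ negate
Point 4:
  φ: degrees = first 2 digits = 59, minutes = 7.33473; 59 + 7.33473/60 = 59.122246
  N ⇒ keep positive
  Lon: degrees = first 3 digits = 40, minutes = 34.09493; 40 + 34.09493/60 = 40.568249
  E → positive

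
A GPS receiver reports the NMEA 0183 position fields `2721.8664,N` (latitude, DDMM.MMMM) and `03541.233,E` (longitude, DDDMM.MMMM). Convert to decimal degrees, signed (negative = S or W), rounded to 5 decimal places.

27.36444, 35.68722

Lat: degrees = first 2 digits = 27, minutes = 21.8664; 27 + 21.8664/60 = 27.364440
N ⇒ keep positive
Longitude: split at 3 digits → 035° and 41.233′; 35 + 41.233/60 = 35.687217
E ⇒ keep positive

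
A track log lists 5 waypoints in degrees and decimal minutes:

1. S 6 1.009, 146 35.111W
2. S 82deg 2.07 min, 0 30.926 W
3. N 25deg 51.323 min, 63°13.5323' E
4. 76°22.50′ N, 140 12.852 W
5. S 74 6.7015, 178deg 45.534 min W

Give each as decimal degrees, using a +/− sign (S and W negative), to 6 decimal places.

Point 1:
  φ: 1.009′ = 0.016817°; total 6.0168167
  S → negative
  Longitude: 35.111′ = 0.585183°; total 146.5851833
  W ⇒ negate
Point 2:
  Latitude: 82 + 2.07/60 = 82.0345000
  hemisphere S, so the sign is −
  Longitude: 30.926′ = 0.515433°; total 0.5154333
  W ⇒ negate
Point 3:
  φ: 51.323′ = 0.855383°; total 25.8553833
  N → positive
  Lon: 63 + 13.5323/60 = 63.2255383
  E ⇒ keep positive
Point 4:
  Lat: 22.5′ = 0.375000°; total 76.3750000
  N → positive
  Lon: 140 + 12.852/60 = 140.2142000
  hemisphere W, so the sign is −
Point 5:
  Latitude: 6.7015′ = 0.111692°; total 74.1116917
  hemisphere S, so the sign is −
  Lon: 178 + 45.534/60 = 178.7589000
  W → negative

1. -6.016817, -146.585183
2. -82.034500, -0.515433
3. 25.855383, 63.225538
4. 76.375000, -140.214200
5. -74.111692, -178.758900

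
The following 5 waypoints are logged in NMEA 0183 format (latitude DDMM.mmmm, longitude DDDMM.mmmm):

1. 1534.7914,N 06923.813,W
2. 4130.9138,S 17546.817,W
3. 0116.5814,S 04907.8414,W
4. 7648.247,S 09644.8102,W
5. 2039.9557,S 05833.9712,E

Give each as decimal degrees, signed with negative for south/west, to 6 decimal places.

Point 1:
  φ: split at 2 digits → 15° and 34.7914′; 15 + 34.7914/60 = 15.5798567
  N → positive
  Longitude: split at 3 digits → 069° and 23.813′; 69 + 23.813/60 = 69.3968833
  hemisphere W, so the sign is −
Point 2:
  Lat: split at 2 digits → 41° and 30.9138′; 41 + 30.9138/60 = 41.5152300
  hemisphere S, so the sign is −
  Lon: split at 3 digits → 175° and 46.817′; 175 + 46.817/60 = 175.7802833
  W → negative
Point 3:
  Latitude: split at 2 digits → 01° and 16.5814′; 1 + 16.5814/60 = 1.2763567
  S ⇒ negate
  Lon: split at 3 digits → 049° and 7.8414′; 49 + 7.8414/60 = 49.1306900
  hemisphere W, so the sign is −
Point 4:
  Latitude: split at 2 digits → 76° and 48.247′; 76 + 48.247/60 = 76.8041167
  hemisphere S, so the sign is −
  λ: split at 3 digits → 096° and 44.8102′; 96 + 44.8102/60 = 96.7468367
  W ⇒ negate
Point 5:
  Latitude: split at 2 digits → 20° and 39.9557′; 20 + 39.9557/60 = 20.6659283
  S → negative
  λ: split at 3 digits → 058° and 33.9712′; 58 + 33.9712/60 = 58.5661867
  E ⇒ keep positive

1. 15.579857, -69.396883
2. -41.515230, -175.780283
3. -1.276357, -49.130690
4. -76.804117, -96.746837
5. -20.665928, 58.566187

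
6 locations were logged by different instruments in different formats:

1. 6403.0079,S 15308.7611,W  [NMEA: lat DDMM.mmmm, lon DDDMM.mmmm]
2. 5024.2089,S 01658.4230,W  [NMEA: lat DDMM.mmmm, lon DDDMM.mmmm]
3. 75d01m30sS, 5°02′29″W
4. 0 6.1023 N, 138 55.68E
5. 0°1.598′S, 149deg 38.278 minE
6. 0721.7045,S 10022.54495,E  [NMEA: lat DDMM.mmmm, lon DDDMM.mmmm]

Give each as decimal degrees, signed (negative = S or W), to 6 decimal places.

Point 1:
  Lat: degrees = first 2 digits = 64, minutes = 3.0079; 64 + 3.0079/60 = 64.0501317
  S → negative
  Lon: degrees = first 3 digits = 153, minutes = 8.7611; 153 + 8.7611/60 = 153.1460183
  W → negative
Point 2:
  Latitude: degrees = first 2 digits = 50, minutes = 24.2089; 50 + 24.2089/60 = 50.4034817
  S → negative
  Longitude: split at 3 digits → 016° and 58.423′; 16 + 58.423/60 = 16.9737167
  W ⇒ negate
Point 3:
  Latitude: 75 + 1/60 + 30/3600 = 75.0250000
  S ⇒ negate
  λ: 5° + 2/60 + 29/3600 = 5 + 0.033333 + 0.008056 = 5.0413889
  W → negative
Point 4:
  Lat: 6.1023′ = 0.101705°; total 0.1017050
  N → positive
  λ: 55.68′ = 0.928000°; total 138.9280000
  E ⇒ keep positive
Point 5:
  φ: 1.598′ = 0.026633°; total 0.0266333
  hemisphere S, so the sign is −
  Lon: 149 + 38.278/60 = 149.6379667
  E → positive
Point 6:
  φ: degrees = first 2 digits = 7, minutes = 21.7045; 7 + 21.7045/60 = 7.3617417
  hemisphere S, so the sign is −
  Lon: split at 3 digits → 100° and 22.54495′; 100 + 22.54495/60 = 100.3757492
  E → positive

1. -64.050132, -153.146018
2. -50.403482, -16.973717
3. -75.025000, -5.041389
4. 0.101705, 138.928000
5. -0.026633, 149.637967
6. -7.361742, 100.375749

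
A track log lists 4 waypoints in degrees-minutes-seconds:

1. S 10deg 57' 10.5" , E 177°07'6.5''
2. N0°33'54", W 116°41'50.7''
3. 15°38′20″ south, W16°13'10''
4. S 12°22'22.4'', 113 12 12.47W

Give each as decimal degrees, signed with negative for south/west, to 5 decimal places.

1. -10.95292, 177.11847
2. 0.56500, -116.69742
3. -15.63889, -16.21944
4. -12.37289, -113.20346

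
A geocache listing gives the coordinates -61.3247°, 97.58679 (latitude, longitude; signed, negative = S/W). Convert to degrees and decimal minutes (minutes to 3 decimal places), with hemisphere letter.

61° 19.482′ S, 97° 35.207′ E

Latitude is negative → S; |value| = 61.324700
Lat: fractional part 0.324700 → 19.48200 minutes
Longitude: minutes = (97.586790 − 97) × 60 = 35.20740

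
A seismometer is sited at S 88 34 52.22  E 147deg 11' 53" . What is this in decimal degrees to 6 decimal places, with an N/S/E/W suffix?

88.581172° S, 147.198056° E

φ: 88 + 34/60 + 52.22/3600 = 88.5811722
Lon: 147° + 11/60 + 53/3600 = 147 + 0.183333 + 0.014722 = 147.1980556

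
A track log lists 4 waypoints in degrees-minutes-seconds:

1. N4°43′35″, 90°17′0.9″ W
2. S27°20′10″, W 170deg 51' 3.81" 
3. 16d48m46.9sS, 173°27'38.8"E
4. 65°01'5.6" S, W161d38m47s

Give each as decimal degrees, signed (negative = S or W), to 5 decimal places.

Point 1:
  Latitude: 4° + 43/60 + 35/3600 = 4 + 0.716667 + 0.009722 = 4.726389
  N ⇒ keep positive
  Longitude: 17′ + 0.9″ = 17.01500′; 90 + 17.01500/60 = 90.283583
  W → negative
Point 2:
  Lat: 27° + 20/60 + 10/3600 = 27 + 0.333333 + 0.002778 = 27.336111
  hemisphere S, so the sign is −
  Lon: 170 + 51/60 + 3.81/3600 = 170.851058
  hemisphere W, so the sign is −
Point 3:
  Lat: 16 + 48/60 + 46.9/3600 = 16.813028
  S ⇒ negate
  λ: 173° + 27/60 + 38.8/3600 = 173 + 0.450000 + 0.010778 = 173.460778
  E ⇒ keep positive
Point 4:
  φ: 1′ + 5.6″ = 1.09333′; 65 + 1.09333/60 = 65.018222
  S ⇒ negate
  Longitude: 161° + 38/60 + 47/3600 = 161 + 0.633333 + 0.013056 = 161.646389
  W → negative

1. 4.72639, -90.28358
2. -27.33611, -170.85106
3. -16.81303, 173.46078
4. -65.01822, -161.64639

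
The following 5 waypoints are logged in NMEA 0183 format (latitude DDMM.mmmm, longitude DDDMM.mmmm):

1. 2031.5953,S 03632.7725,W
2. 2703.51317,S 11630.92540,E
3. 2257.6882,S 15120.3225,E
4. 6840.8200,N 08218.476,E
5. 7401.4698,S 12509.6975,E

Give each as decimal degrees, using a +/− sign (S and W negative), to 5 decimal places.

1. -20.52659, -36.54621
2. -27.05855, 116.51542
3. -22.96147, 151.33871
4. 68.68033, 82.30793
5. -74.02450, 125.16163

Point 1:
  Lat: degrees = first 2 digits = 20, minutes = 31.5953; 20 + 31.5953/60 = 20.526588
  S ⇒ negate
  Lon: degrees = first 3 digits = 36, minutes = 32.7725; 36 + 32.7725/60 = 36.546208
  W ⇒ negate
Point 2:
  Lat: degrees = first 2 digits = 27, minutes = 3.51317; 27 + 3.51317/60 = 27.058553
  S → negative
  Lon: split at 3 digits → 116° and 30.9254′; 116 + 30.9254/60 = 116.515423
  E → positive
Point 3:
  Lat: degrees = first 2 digits = 22, minutes = 57.6882; 22 + 57.6882/60 = 22.961470
  hemisphere S, so the sign is −
  Lon: split at 3 digits → 151° and 20.3225′; 151 + 20.3225/60 = 151.338708
  E → positive
Point 4:
  Latitude: degrees = first 2 digits = 68, minutes = 40.82; 68 + 40.82/60 = 68.680333
  N → positive
  λ: split at 3 digits → 082° and 18.476′; 82 + 18.476/60 = 82.307933
  E → positive
Point 5:
  Lat: split at 2 digits → 74° and 1.4698′; 74 + 1.4698/60 = 74.024497
  hemisphere S, so the sign is −
  Longitude: degrees = first 3 digits = 125, minutes = 9.6975; 125 + 9.6975/60 = 125.161625
  E ⇒ keep positive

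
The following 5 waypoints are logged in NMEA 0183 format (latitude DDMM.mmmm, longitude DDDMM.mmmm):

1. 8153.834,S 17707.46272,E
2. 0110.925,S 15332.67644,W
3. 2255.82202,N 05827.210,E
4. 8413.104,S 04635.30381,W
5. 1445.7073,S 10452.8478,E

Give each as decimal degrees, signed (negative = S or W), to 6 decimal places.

1. -81.897233, 177.124379
2. -1.182083, -153.544607
3. 22.930367, 58.453500
4. -84.218400, -46.588397
5. -14.761788, 104.880797

Point 1:
  Lat: degrees = first 2 digits = 81, minutes = 53.834; 81 + 53.834/60 = 81.8972333
  hemisphere S, so the sign is −
  Longitude: degrees = first 3 digits = 177, minutes = 7.46272; 177 + 7.46272/60 = 177.1243787
  E → positive
Point 2:
  Lat: degrees = first 2 digits = 1, minutes = 10.925; 1 + 10.925/60 = 1.1820833
  hemisphere S, so the sign is −
  λ: degrees = first 3 digits = 153, minutes = 32.67644; 153 + 32.67644/60 = 153.5446073
  W → negative
Point 3:
  Lat: degrees = first 2 digits = 22, minutes = 55.82202; 22 + 55.82202/60 = 22.9303670
  N ⇒ keep positive
  Lon: split at 3 digits → 058° and 27.21′; 58 + 27.21/60 = 58.4535000
  E → positive
Point 4:
  Latitude: degrees = first 2 digits = 84, minutes = 13.104; 84 + 13.104/60 = 84.2184000
  hemisphere S, so the sign is −
  λ: degrees = first 3 digits = 46, minutes = 35.30381; 46 + 35.30381/60 = 46.5883968
  W → negative
Point 5:
  φ: degrees = first 2 digits = 14, minutes = 45.7073; 14 + 45.7073/60 = 14.7617883
  S → negative
  Lon: split at 3 digits → 104° and 52.8478′; 104 + 52.8478/60 = 104.8807967
  E ⇒ keep positive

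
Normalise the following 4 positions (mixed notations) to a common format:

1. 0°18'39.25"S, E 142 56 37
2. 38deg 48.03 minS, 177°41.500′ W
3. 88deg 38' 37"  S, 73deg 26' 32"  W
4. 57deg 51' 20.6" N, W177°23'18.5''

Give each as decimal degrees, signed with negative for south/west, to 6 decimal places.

1. -0.310903, 142.943611
2. -38.800500, -177.691667
3. -88.643611, -73.442222
4. 57.855722, -177.388472

Point 1:
  Latitude: 0 + 18/60 + 39.25/3600 = 0.3109028
  S ⇒ negate
  λ: 142° + 56/60 + 37/3600 = 142 + 0.933333 + 0.010278 = 142.9436111
  E ⇒ keep positive
Point 2:
  Lat: 38 + 48.03/60 = 38.8005000
  hemisphere S, so the sign is −
  λ: 41.5′ = 0.691667°; total 177.6916667
  W → negative
Point 3:
  Lat: 88 + 38/60 + 37/3600 = 88.6436111
  hemisphere S, so the sign is −
  λ: 73° + 26/60 + 32/3600 = 73 + 0.433333 + 0.008889 = 73.4422222
  W → negative
Point 4:
  φ: 57 + 51/60 + 20.6/3600 = 57.8557222
  N ⇒ keep positive
  λ: 177° + 23/60 + 18.5/3600 = 177 + 0.383333 + 0.005139 = 177.3884722
  hemisphere W, so the sign is −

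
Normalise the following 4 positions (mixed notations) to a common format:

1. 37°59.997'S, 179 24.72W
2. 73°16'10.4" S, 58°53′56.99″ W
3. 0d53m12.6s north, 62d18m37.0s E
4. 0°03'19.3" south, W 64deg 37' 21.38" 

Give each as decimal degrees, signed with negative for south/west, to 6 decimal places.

1. -37.999950, -179.412000
2. -73.269556, -58.899164
3. 0.886833, 62.310278
4. -0.055361, -64.622606

Point 1:
  Latitude: 59.997′ = 0.999950°; total 37.9999500
  hemisphere S, so the sign is −
  Longitude: 24.72′ = 0.412000°; total 179.4120000
  hemisphere W, so the sign is −
Point 2:
  Lat: 73 + 16/60 + 10.4/3600 = 73.2695556
  hemisphere S, so the sign is −
  Longitude: 58 + 53/60 + 56.99/3600 = 58.8991639
  hemisphere W, so the sign is −
Point 3:
  Latitude: 0° + 53/60 + 12.6/3600 = 0 + 0.883333 + 0.003500 = 0.8868333
  N ⇒ keep positive
  Longitude: 62 + 18/60 + 37/3600 = 62.3102778
  E → positive
Point 4:
  φ: 0 + 3/60 + 19.3/3600 = 0.0553611
  S → negative
  Longitude: 64 + 37/60 + 21.38/3600 = 64.6226056
  W → negative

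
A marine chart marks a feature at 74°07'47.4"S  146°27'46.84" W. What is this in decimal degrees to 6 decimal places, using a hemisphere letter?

74.129833° S, 146.463011° W

Latitude: 74° + 7/60 + 47.4/3600 = 74 + 0.116667 + 0.013167 = 74.1298333
Lon: 146° + 27/60 + 46.84/3600 = 146 + 0.450000 + 0.013011 = 146.4630111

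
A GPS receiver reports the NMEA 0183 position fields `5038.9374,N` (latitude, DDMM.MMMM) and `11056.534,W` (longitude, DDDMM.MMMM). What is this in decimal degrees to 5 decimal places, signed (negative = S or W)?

φ: degrees = first 2 digits = 50, minutes = 38.9374; 50 + 38.9374/60 = 50.648957
N ⇒ keep positive
λ: degrees = first 3 digits = 110, minutes = 56.534; 110 + 56.534/60 = 110.942233
W ⇒ negate

50.64896, -110.94223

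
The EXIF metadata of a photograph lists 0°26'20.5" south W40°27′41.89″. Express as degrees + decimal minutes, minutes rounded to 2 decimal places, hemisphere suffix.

0° 26.34′ S, 40° 27.70′ W

φ: seconds/60 = 0.34167; minutes = 26 + 0.34167 = 26.3417
λ: 27 + 41.89/60 = 27.6982′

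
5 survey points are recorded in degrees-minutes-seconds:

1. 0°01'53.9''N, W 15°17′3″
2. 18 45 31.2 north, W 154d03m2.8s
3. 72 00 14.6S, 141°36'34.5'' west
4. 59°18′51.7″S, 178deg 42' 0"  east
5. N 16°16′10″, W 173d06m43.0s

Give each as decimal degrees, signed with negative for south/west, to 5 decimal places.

Point 1:
  Lat: 1′ + 53.9″ = 1.89833′; 0 + 1.89833/60 = 0.031639
  N ⇒ keep positive
  Longitude: 15° + 17/60 + 3/3600 = 15 + 0.283333 + 0.000833 = 15.284167
  hemisphere W, so the sign is −
Point 2:
  φ: 18° + 45/60 + 31.2/3600 = 18 + 0.750000 + 0.008667 = 18.758667
  N ⇒ keep positive
  Longitude: 154° + 3/60 + 2.8/3600 = 154 + 0.050000 + 0.000778 = 154.050778
  W → negative
Point 3:
  Lat: 72 + 0/60 + 14.6/3600 = 72.004056
  hemisphere S, so the sign is −
  Lon: 36′ + 34.5″ = 36.57500′; 141 + 36.57500/60 = 141.609583
  hemisphere W, so the sign is −
Point 4:
  Latitude: 18′ + 51.7″ = 18.86167′; 59 + 18.86167/60 = 59.314361
  S → negative
  λ: 178° + 42/60 + 0/3600 = 178 + 0.700000 + 0.000000 = 178.700000
  E → positive
Point 5:
  Lat: 16° + 16/60 + 10/3600 = 16 + 0.266667 + 0.002778 = 16.269444
  N ⇒ keep positive
  λ: 6′ + 43″ = 6.71667′; 173 + 6.71667/60 = 173.111944
  W → negative

1. 0.03164, -15.28417
2. 18.75867, -154.05078
3. -72.00406, -141.60958
4. -59.31436, 178.70000
5. 16.26944, -173.11194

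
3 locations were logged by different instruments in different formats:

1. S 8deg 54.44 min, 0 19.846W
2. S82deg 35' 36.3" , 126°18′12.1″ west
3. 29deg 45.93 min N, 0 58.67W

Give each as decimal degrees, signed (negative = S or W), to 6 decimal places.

1. -8.907333, -0.330767
2. -82.593417, -126.303361
3. 29.765500, -0.977833

Point 1:
  Lat: 8 + 54.44/60 = 8.9073333
  hemisphere S, so the sign is −
  Longitude: 19.846′ = 0.330767°; total 0.3307667
  W → negative
Point 2:
  φ: 35′ + 36.3″ = 35.60500′; 82 + 35.60500/60 = 82.5934167
  hemisphere S, so the sign is −
  λ: 18′ + 12.1″ = 18.20167′; 126 + 18.20167/60 = 126.3033611
  hemisphere W, so the sign is −
Point 3:
  Lat: 45.93′ = 0.765500°; total 29.7655000
  N ⇒ keep positive
  λ: 58.67′ = 0.977833°; total 0.9778333
  W → negative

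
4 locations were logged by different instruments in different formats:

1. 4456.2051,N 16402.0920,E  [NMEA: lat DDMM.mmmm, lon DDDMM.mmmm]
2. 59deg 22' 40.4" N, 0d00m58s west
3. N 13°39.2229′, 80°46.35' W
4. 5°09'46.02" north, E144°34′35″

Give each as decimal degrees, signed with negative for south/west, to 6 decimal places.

Point 1:
  Lat: split at 2 digits → 44° and 56.2051′; 44 + 56.2051/60 = 44.9367517
  N → positive
  λ: split at 3 digits → 164° and 2.092′; 164 + 2.092/60 = 164.0348667
  E → positive
Point 2:
  Latitude: 22′ + 40.4″ = 22.67333′; 59 + 22.67333/60 = 59.3778889
  N ⇒ keep positive
  Lon: 0 + 0/60 + 58/3600 = 0.0161111
  W → negative
Point 3:
  φ: 39.2229′ = 0.653715°; total 13.6537150
  N → positive
  Longitude: 80 + 46.35/60 = 80.7725000
  hemisphere W, so the sign is −
Point 4:
  Latitude: 9′ + 46.02″ = 9.76700′; 5 + 9.76700/60 = 5.1627833
  N → positive
  Lon: 144 + 34/60 + 35/3600 = 144.5763889
  E → positive

1. 44.936752, 164.034867
2. 59.377889, -0.016111
3. 13.653715, -80.772500
4. 5.162783, 144.576389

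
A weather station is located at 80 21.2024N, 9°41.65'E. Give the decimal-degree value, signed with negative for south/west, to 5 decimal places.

80.35337, 9.69417

Latitude: 80 + 21.2024/60 = 80.353373
N → positive
Lon: 9 + 41.65/60 = 9.694167
E → positive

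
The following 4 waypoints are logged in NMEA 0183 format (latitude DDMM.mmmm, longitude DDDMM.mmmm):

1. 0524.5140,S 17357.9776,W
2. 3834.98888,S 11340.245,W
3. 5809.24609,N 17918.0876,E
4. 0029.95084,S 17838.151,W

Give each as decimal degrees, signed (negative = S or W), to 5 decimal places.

1. -5.40857, -173.96629
2. -38.58315, -113.67075
3. 58.15410, 179.30146
4. -0.49918, -178.63585

Point 1:
  Lat: split at 2 digits → 05° and 24.514′; 5 + 24.514/60 = 5.408567
  hemisphere S, so the sign is −
  Longitude: split at 3 digits → 173° and 57.9776′; 173 + 57.9776/60 = 173.966293
  W ⇒ negate
Point 2:
  Lat: degrees = first 2 digits = 38, minutes = 34.98888; 38 + 34.98888/60 = 38.583148
  S → negative
  Lon: degrees = first 3 digits = 113, minutes = 40.245; 113 + 40.245/60 = 113.670750
  hemisphere W, so the sign is −
Point 3:
  φ: split at 2 digits → 58° and 9.24609′; 58 + 9.24609/60 = 58.154102
  N ⇒ keep positive
  Lon: split at 3 digits → 179° and 18.0876′; 179 + 18.0876/60 = 179.301460
  E ⇒ keep positive
Point 4:
  Latitude: degrees = first 2 digits = 0, minutes = 29.95084; 0 + 29.95084/60 = 0.499181
  S → negative
  Longitude: degrees = first 3 digits = 178, minutes = 38.151; 178 + 38.151/60 = 178.635850
  W ⇒ negate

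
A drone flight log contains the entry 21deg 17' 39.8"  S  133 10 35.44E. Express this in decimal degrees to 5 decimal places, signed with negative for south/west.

-21.29439, 133.17651

φ: 17′ + 39.8″ = 17.66333′; 21 + 17.66333/60 = 21.294389
S → negative
Longitude: 133 + 10/60 + 35.44/3600 = 133.176511
E → positive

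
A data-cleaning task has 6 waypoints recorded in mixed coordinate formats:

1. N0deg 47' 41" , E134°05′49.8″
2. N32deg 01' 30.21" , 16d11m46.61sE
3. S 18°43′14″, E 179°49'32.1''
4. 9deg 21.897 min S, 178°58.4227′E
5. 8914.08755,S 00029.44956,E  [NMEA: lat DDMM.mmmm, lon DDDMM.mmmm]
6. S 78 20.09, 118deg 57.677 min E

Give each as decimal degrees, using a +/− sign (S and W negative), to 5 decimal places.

1. 0.79472, 134.09717
2. 32.02506, 16.19628
3. -18.72056, 179.82558
4. -9.36495, 178.97371
5. -89.23479, 0.49083
6. -78.33483, 118.96128

Point 1:
  Latitude: 47′ + 41″ = 47.68333′; 0 + 47.68333/60 = 0.794722
  N ⇒ keep positive
  Longitude: 134° + 5/60 + 49.8/3600 = 134 + 0.083333 + 0.013833 = 134.097167
  E → positive
Point 2:
  Latitude: 1′ + 30.21″ = 1.50350′; 32 + 1.50350/60 = 32.025058
  N ⇒ keep positive
  λ: 11′ + 46.61″ = 11.77683′; 16 + 11.77683/60 = 16.196281
  E → positive
Point 3:
  φ: 43′ + 14″ = 43.23333′; 18 + 43.23333/60 = 18.720556
  S ⇒ negate
  Lon: 179° + 49/60 + 32.1/3600 = 179 + 0.816667 + 0.008917 = 179.825583
  E → positive
Point 4:
  φ: 9 + 21.897/60 = 9.364950
  hemisphere S, so the sign is −
  Lon: 58.4227′ = 0.973712°; total 178.973712
  E ⇒ keep positive
Point 5:
  φ: split at 2 digits → 89° and 14.08755′; 89 + 14.08755/60 = 89.234793
  hemisphere S, so the sign is −
  λ: split at 3 digits → 000° and 29.44956′; 0 + 29.44956/60 = 0.490826
  E ⇒ keep positive
Point 6:
  Lat: 20.09′ = 0.334833°; total 78.334833
  S ⇒ negate
  Lon: 57.677′ = 0.961283°; total 118.961283
  E ⇒ keep positive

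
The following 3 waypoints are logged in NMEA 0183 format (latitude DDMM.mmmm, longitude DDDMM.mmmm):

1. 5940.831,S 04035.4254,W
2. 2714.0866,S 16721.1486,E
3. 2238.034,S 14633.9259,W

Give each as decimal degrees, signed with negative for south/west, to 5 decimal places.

1. -59.68052, -40.59042
2. -27.23478, 167.35248
3. -22.63390, -146.56543

Point 1:
  Lat: split at 2 digits → 59° and 40.831′; 59 + 40.831/60 = 59.680517
  hemisphere S, so the sign is −
  λ: split at 3 digits → 040° and 35.4254′; 40 + 35.4254/60 = 40.590423
  W ⇒ negate
Point 2:
  φ: split at 2 digits → 27° and 14.0866′; 27 + 14.0866/60 = 27.234777
  hemisphere S, so the sign is −
  Lon: split at 3 digits → 167° and 21.1486′; 167 + 21.1486/60 = 167.352477
  E ⇒ keep positive
Point 3:
  Latitude: degrees = first 2 digits = 22, minutes = 38.034; 22 + 38.034/60 = 22.633900
  hemisphere S, so the sign is −
  Lon: split at 3 digits → 146° and 33.9259′; 146 + 33.9259/60 = 146.565432
  W ⇒ negate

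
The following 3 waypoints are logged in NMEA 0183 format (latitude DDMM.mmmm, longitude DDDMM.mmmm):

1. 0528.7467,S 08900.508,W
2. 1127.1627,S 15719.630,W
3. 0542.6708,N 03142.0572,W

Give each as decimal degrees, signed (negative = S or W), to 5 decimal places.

1. -5.47911, -89.00847
2. -11.45271, -157.32717
3. 5.71118, -31.70095

Point 1:
  φ: degrees = first 2 digits = 5, minutes = 28.7467; 5 + 28.7467/60 = 5.479112
  S → negative
  λ: degrees = first 3 digits = 89, minutes = 0.508; 89 + 0.508/60 = 89.008467
  W → negative
Point 2:
  φ: degrees = first 2 digits = 11, minutes = 27.1627; 11 + 27.1627/60 = 11.452712
  S → negative
  λ: degrees = first 3 digits = 157, minutes = 19.63; 157 + 19.63/60 = 157.327167
  W → negative
Point 3:
  φ: split at 2 digits → 05° and 42.6708′; 5 + 42.6708/60 = 5.711180
  N → positive
  Longitude: degrees = first 3 digits = 31, minutes = 42.0572; 31 + 42.0572/60 = 31.700953
  hemisphere W, so the sign is −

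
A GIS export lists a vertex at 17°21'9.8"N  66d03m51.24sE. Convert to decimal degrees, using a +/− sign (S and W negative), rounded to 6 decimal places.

17.352722, 66.064233

Lat: 17 + 21/60 + 9.8/3600 = 17.3527222
N ⇒ keep positive
λ: 66 + 3/60 + 51.24/3600 = 66.0642333
E → positive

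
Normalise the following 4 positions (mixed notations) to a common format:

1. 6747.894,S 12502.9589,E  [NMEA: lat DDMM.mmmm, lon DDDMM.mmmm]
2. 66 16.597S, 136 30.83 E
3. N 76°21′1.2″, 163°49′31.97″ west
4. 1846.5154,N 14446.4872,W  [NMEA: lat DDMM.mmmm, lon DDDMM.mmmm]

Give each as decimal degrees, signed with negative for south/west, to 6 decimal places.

Point 1:
  Lat: degrees = first 2 digits = 67, minutes = 47.894; 67 + 47.894/60 = 67.7982333
  hemisphere S, so the sign is −
  Lon: degrees = first 3 digits = 125, minutes = 2.9589; 125 + 2.9589/60 = 125.0493150
  E → positive
Point 2:
  Latitude: 16.597′ = 0.276617°; total 66.2766167
  S → negative
  Lon: 30.83′ = 0.513833°; total 136.5138333
  E ⇒ keep positive
Point 3:
  Latitude: 21′ + 1.2″ = 21.02000′; 76 + 21.02000/60 = 76.3503333
  N ⇒ keep positive
  λ: 49′ + 31.97″ = 49.53283′; 163 + 49.53283/60 = 163.8255472
  W → negative
Point 4:
  Latitude: degrees = first 2 digits = 18, minutes = 46.5154; 18 + 46.5154/60 = 18.7752567
  N → positive
  Lon: degrees = first 3 digits = 144, minutes = 46.4872; 144 + 46.4872/60 = 144.7747867
  W → negative

1. -67.798233, 125.049315
2. -66.276617, 136.513833
3. 76.350333, -163.825547
4. 18.775257, -144.774787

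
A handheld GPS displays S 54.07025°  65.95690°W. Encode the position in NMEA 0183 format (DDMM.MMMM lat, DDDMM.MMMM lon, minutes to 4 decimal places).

φ: fractional part 0.070250 → 4.215000 minutes
λ: fractional part 0.956900 → 57.414000 minutes

5404.2150,S / 06557.4140,W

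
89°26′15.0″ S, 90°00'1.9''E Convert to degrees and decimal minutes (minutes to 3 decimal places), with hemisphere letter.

Latitude: seconds/60 = 0.25000; minutes = 26 + 0.25000 = 26.25000
Lon: 0 + 1.9/60 = 0.03167′

89° 26.250′ S, 90° 0.032′ E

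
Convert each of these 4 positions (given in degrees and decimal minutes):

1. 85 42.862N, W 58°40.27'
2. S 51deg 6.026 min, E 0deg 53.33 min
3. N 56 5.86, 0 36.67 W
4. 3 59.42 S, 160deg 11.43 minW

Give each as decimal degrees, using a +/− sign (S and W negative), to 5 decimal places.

Point 1:
  Lat: 42.862′ = 0.714367°; total 85.714367
  N → positive
  λ: 58 + 40.27/60 = 58.671167
  W → negative
Point 2:
  Lat: 6.026′ = 0.100433°; total 51.100433
  hemisphere S, so the sign is −
  Longitude: 0 + 53.33/60 = 0.888833
  E → positive
Point 3:
  Lat: 5.86′ = 0.097667°; total 56.097667
  N → positive
  Lon: 0 + 36.67/60 = 0.611167
  W → negative
Point 4:
  φ: 3 + 59.42/60 = 3.990333
  S → negative
  λ: 160 + 11.43/60 = 160.190500
  W → negative

1. 85.71437, -58.67117
2. -51.10043, 0.88883
3. 56.09767, -0.61117
4. -3.99033, -160.19050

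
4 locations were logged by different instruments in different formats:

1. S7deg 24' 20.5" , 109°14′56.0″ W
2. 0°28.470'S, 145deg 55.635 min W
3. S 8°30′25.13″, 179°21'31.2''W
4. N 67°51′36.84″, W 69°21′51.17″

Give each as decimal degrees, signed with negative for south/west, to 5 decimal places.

1. -7.40569, -109.24889
2. -0.47450, -145.92725
3. -8.50698, -179.35867
4. 67.86023, -69.36421

Point 1:
  Latitude: 24′ + 20.5″ = 24.34167′; 7 + 24.34167/60 = 7.405694
  hemisphere S, so the sign is −
  Lon: 14′ + 56″ = 14.93333′; 109 + 14.93333/60 = 109.248889
  W → negative
Point 2:
  Lat: 0 + 28.47/60 = 0.474500
  S → negative
  Lon: 55.635′ = 0.927250°; total 145.927250
  W → negative
Point 3:
  Lat: 8 + 30/60 + 25.13/3600 = 8.506981
  S → negative
  λ: 179° + 21/60 + 31.2/3600 = 179 + 0.350000 + 0.008667 = 179.358667
  hemisphere W, so the sign is −
Point 4:
  φ: 51′ + 36.84″ = 51.61400′; 67 + 51.61400/60 = 67.860233
  N ⇒ keep positive
  Longitude: 69 + 21/60 + 51.17/3600 = 69.364214
  hemisphere W, so the sign is −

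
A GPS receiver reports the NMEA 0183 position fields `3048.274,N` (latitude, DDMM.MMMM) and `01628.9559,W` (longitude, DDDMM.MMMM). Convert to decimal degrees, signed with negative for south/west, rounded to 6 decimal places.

Lat: split at 2 digits → 30° and 48.274′; 30 + 48.274/60 = 30.8045667
N ⇒ keep positive
Lon: degrees = first 3 digits = 16, minutes = 28.9559; 16 + 28.9559/60 = 16.4825983
W ⇒ negate

30.804567, -16.482598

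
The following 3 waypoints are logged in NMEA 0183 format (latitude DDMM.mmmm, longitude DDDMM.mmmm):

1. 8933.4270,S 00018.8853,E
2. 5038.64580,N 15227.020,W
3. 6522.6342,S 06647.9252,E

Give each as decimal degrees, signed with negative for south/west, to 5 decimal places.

Point 1:
  Latitude: split at 2 digits → 89° and 33.427′; 89 + 33.427/60 = 89.557117
  S → negative
  Lon: split at 3 digits → 000° and 18.8853′; 0 + 18.8853/60 = 0.314755
  E ⇒ keep positive
Point 2:
  Lat: degrees = first 2 digits = 50, minutes = 38.6458; 50 + 38.6458/60 = 50.644097
  N ⇒ keep positive
  Longitude: split at 3 digits → 152° and 27.02′; 152 + 27.02/60 = 152.450333
  W ⇒ negate
Point 3:
  φ: split at 2 digits → 65° and 22.6342′; 65 + 22.6342/60 = 65.377237
  hemisphere S, so the sign is −
  λ: split at 3 digits → 066° and 47.9252′; 66 + 47.9252/60 = 66.798753
  E ⇒ keep positive

1. -89.55712, 0.31476
2. 50.64410, -152.45033
3. -65.37724, 66.79875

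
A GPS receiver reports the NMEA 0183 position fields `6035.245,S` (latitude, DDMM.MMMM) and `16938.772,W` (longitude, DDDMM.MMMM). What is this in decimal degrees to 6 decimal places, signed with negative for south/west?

-60.587417, -169.646200

φ: degrees = first 2 digits = 60, minutes = 35.245; 60 + 35.245/60 = 60.5874167
S → negative
λ: split at 3 digits → 169° and 38.772′; 169 + 38.772/60 = 169.6462000
hemisphere W, so the sign is −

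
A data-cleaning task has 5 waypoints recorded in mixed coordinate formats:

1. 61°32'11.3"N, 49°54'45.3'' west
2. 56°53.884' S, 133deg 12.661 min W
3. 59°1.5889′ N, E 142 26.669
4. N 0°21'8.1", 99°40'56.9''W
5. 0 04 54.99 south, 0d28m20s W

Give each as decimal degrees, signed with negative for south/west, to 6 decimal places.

Point 1:
  φ: 61 + 32/60 + 11.3/3600 = 61.5364722
  N → positive
  Lon: 49 + 54/60 + 45.3/3600 = 49.9125833
  hemisphere W, so the sign is −
Point 2:
  Lat: 56 + 53.884/60 = 56.8980667
  S → negative
  Lon: 12.661′ = 0.211017°; total 133.2110167
  W → negative
Point 3:
  Lat: 59 + 1.5889/60 = 59.0264817
  N → positive
  Lon: 26.669′ = 0.444483°; total 142.4444833
  E ⇒ keep positive
Point 4:
  Latitude: 21′ + 8.1″ = 21.13500′; 0 + 21.13500/60 = 0.3522500
  N → positive
  Lon: 40′ + 56.9″ = 40.94833′; 99 + 40.94833/60 = 99.6824722
  W → negative
Point 5:
  φ: 0° + 4/60 + 54.99/3600 = 0 + 0.066667 + 0.015275 = 0.0819417
  S → negative
  λ: 28′ + 20″ = 28.33333′; 0 + 28.33333/60 = 0.4722222
  hemisphere W, so the sign is −

1. 61.536472, -49.912583
2. -56.898067, -133.211017
3. 59.026482, 142.444483
4. 0.352250, -99.682472
5. -0.081942, -0.472222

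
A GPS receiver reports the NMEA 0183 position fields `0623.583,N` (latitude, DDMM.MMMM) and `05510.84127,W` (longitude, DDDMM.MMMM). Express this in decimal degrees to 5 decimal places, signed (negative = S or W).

Lat: split at 2 digits → 06° and 23.583′; 6 + 23.583/60 = 6.393050
N ⇒ keep positive
Lon: degrees = first 3 digits = 55, minutes = 10.84127; 55 + 10.84127/60 = 55.180688
W ⇒ negate

6.39305, -55.18069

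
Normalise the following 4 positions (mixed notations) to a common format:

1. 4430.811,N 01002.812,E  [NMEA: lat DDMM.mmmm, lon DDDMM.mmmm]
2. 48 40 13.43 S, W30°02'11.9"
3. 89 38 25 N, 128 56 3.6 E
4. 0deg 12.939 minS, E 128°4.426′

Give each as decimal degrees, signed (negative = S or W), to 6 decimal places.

Point 1:
  Lat: degrees = first 2 digits = 44, minutes = 30.811; 44 + 30.811/60 = 44.5135167
  N ⇒ keep positive
  Longitude: degrees = first 3 digits = 10, minutes = 2.812; 10 + 2.812/60 = 10.0468667
  E → positive
Point 2:
  Lat: 40′ + 13.43″ = 40.22383′; 48 + 40.22383/60 = 48.6703972
  S → negative
  λ: 30 + 2/60 + 11.9/3600 = 30.0366389
  W → negative
Point 3:
  φ: 89 + 38/60 + 25/3600 = 89.6402778
  N → positive
  λ: 128 + 56/60 + 3.6/3600 = 128.9343333
  E ⇒ keep positive
Point 4:
  Latitude: 12.939′ = 0.215650°; total 0.2156500
  hemisphere S, so the sign is −
  λ: 4.426′ = 0.073767°; total 128.0737667
  E → positive

1. 44.513517, 10.046867
2. -48.670397, -30.036639
3. 89.640278, 128.934333
4. -0.215650, 128.073767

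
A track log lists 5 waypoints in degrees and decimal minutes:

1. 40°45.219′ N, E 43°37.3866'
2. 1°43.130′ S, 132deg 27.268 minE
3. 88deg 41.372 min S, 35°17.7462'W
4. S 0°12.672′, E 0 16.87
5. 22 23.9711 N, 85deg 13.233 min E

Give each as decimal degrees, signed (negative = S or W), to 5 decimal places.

Point 1:
  Lat: 40 + 45.219/60 = 40.753650
  N → positive
  Lon: 37.3866′ = 0.623110°; total 43.623110
  E ⇒ keep positive
Point 2:
  Lat: 43.13′ = 0.718833°; total 1.718833
  S → negative
  Lon: 132 + 27.268/60 = 132.454467
  E → positive
Point 3:
  Lat: 88 + 41.372/60 = 88.689533
  S ⇒ negate
  λ: 17.7462′ = 0.295770°; total 35.295770
  hemisphere W, so the sign is −
Point 4:
  Latitude: 12.672′ = 0.211200°; total 0.211200
  hemisphere S, so the sign is −
  Lon: 0 + 16.87/60 = 0.281167
  E → positive
Point 5:
  φ: 22 + 23.9711/60 = 22.399518
  N ⇒ keep positive
  Longitude: 13.233′ = 0.220550°; total 85.220550
  E → positive

1. 40.75365, 43.62311
2. -1.71883, 132.45447
3. -88.68953, -35.29577
4. -0.21120, 0.28117
5. 22.39952, 85.22055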